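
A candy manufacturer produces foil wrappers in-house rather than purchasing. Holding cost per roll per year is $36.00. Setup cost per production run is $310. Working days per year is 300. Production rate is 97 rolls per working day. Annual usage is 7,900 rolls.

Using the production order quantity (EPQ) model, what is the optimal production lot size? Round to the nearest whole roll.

Daily demand d = 7,900/300 = 26.333; p = 97; 1 − d/p = 0.72852
EPQ = √(2DS / (H(1 − d/p)))
    = √(2 × 7,900 × 310 / (36 × 0.72852)) ≈ 432.15

432 rolls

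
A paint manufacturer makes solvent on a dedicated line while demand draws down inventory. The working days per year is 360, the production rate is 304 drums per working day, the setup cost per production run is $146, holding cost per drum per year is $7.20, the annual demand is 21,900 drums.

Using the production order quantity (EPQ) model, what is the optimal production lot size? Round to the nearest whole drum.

d = 21,900/360 = 60.8333 drums/day;  effective holding cost H(1 − d/p) = 7.2·(1 − 60.8333/304) = 5.75921
Q* = √(2DS / H_eff) = √(2·21,900·146 / 5.75921) ≈ 1,053.74

1,054 drums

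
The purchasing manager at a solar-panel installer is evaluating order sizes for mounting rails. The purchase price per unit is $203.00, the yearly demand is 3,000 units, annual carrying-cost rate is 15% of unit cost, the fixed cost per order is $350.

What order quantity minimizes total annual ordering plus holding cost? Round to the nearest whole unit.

Holding cost per unit per year: H = 15% × $203 = $30.4500
Q* = √(2·D·S / H) = √(2·3,000·350 / 30.45) = √68,965.5 ≈ 262.61

263 units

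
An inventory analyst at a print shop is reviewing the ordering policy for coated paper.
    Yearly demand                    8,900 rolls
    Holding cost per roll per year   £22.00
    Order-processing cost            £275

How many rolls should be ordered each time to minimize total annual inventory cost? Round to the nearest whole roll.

EOQ = √(2DS/H) = √(2 × 8,900 × 275 / 22)
    = √(222,500.00) ≈ 471.70

472 rolls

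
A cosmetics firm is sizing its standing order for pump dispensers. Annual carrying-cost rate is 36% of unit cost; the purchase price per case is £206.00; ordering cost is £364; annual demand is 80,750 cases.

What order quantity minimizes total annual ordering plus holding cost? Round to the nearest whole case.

890 cases

Holding cost per case per year: H = 36% × £206 = £74.1600
Q* = √(2·D·S / H) = √(2·80,750·364 / 74.16) = √792,691.5 ≈ 890.33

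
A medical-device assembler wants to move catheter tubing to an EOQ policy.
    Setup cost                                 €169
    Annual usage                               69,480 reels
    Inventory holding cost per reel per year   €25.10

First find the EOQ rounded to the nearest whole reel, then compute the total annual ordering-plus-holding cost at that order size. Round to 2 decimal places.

€24,278.68

Optimal lot size Q* = (2 × 69,480 × €169 / €25.1)^½ ≈ 967.28 → Q = 967 reels
Orders/yr = 69,480/967 = 71.851; ordering cost = 71.851 × €169 = €12,142.83
Average inventory = 967/2 = 483.5; holding cost = 483.5 × €25.1 = €12,135.85
Total = €12,142.83 + €12,135.85 = €24,278.68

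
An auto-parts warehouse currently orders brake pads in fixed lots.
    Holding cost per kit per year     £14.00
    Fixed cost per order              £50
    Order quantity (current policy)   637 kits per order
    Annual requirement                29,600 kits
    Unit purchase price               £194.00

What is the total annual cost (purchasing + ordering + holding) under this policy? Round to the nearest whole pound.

Annual ordering cost = (D/Q)·S = (29,600/637) × 50 = £2,323.39
Annual holding cost  = (Q/2)·H = (637/2) × 14 = £4,459.00
Purchase cost = D·C = 29,600 × 194 = £5,742,400.00
Total = £2,323.39 + £4,459.00 + £5,742,400.00 = £5,749,182.39

£5,749,182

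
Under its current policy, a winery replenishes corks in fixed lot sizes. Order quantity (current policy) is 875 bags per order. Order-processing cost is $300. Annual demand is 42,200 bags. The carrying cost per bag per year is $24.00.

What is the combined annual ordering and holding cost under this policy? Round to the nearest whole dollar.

Ordering: D/Q × S = 42,200/875 × $300 = $14,468.57
Holding:  Q/2 × H = 875/2 × $24 = $10,500.00
Total = $14,468.57 + $10,500.00 = $24,968.57

$24,969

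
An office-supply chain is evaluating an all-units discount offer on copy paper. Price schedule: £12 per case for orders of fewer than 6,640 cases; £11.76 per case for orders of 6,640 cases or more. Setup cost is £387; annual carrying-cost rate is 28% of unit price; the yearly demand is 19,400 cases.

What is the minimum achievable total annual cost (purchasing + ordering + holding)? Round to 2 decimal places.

£239,902.99

H₁ = 28%×£12 = £3.3600;  H₂ = 28%×£11.76 = £3.2928
EOQ₁ = √(2×19,400×387/3.3600) = 2,113.98  (< 6,640, feasible at tier 1)
EOQ₂ = √(2×19,400×387/3.2928) = 2,135.45  (< 6,640 → use Q = 6,640 at tier-2 price)
TC(tier 1 (EOQ₁), Q≈2,114.0) = £239,902.99
TC(tier 2, Q≈6,640.0) = £240,206.79
Minimum at tier 1 (EOQ₁): £239,902.99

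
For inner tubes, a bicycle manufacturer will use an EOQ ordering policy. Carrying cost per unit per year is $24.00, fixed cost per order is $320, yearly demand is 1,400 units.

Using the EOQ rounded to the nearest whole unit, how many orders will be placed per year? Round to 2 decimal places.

7.25 orders per year

Optimal lot size Q* = (2 × 1,400 × $320 / $24)^½ ≈ 193.22 → Q = 193
Orders per year = D/Q = 1,400 / 193 = 7.254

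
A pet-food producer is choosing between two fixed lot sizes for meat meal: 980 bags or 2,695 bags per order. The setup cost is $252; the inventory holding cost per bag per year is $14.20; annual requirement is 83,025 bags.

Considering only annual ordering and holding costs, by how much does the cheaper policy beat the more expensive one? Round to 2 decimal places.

TC(Q) = (D/Q)S + (Q/2)H
TC(980) = (83,025/980)×252 + (980/2)×14.2 = $28,307.29
TC(2,695) = (83,025/2,695)×252 + (2,695/2)×14.2 = $26,897.88
Cheaper: Q = 2,695.  Difference = $1,409.41

$1,409.41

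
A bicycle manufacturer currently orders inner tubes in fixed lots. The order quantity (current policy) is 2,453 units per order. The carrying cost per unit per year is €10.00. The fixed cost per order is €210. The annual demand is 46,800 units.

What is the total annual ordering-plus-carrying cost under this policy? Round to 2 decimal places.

Annual ordering cost = (D/Q)·S = (46,800/2,453) × 210 = €4,006.52
Annual holding cost  = (Q/2)·H = (2,453/2) × 10 = €12,265.00
Total = €4,006.52 + €12,265.00 = €16,271.52

€16,271.52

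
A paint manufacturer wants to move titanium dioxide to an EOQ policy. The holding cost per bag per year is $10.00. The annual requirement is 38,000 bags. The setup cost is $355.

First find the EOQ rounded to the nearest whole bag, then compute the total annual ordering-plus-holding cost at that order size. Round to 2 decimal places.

Q* = √(2·D·S / H) = √(2·38,000·355 / 10) = √2,698,000.0 ≈ 1,642.56 → Q = 1,643 bags
Orders/yr = 38,000/1,643 = 23.128; ordering cost = 23.128 × $355 = $8,210.59
Average inventory = 1,643/2 = 821.5; holding cost = 821.5 × $10 = $8,215.00
Total = $8,210.59 + $8,215.00 = $16,425.59

$16,425.59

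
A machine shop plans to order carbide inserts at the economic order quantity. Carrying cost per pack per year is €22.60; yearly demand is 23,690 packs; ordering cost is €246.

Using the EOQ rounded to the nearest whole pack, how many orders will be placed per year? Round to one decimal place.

33.0 orders per year

Optimal lot size Q* = (2 × 23,690 × €246 / €22.6)^½ ≈ 718.14 → Q = 718
N = D/Q = 23,690/718 ≈ 32.994 orders/yr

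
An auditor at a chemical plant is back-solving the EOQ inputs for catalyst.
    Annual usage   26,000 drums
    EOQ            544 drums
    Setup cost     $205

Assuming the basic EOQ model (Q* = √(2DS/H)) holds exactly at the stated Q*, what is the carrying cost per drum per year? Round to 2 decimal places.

Since Q* = (2DS/H)^½, squaring gives Q*²·H = 2DS.
H = 2DS / Q² = 2 × 26,000 × 205 / 544² = 36.0213

$36.02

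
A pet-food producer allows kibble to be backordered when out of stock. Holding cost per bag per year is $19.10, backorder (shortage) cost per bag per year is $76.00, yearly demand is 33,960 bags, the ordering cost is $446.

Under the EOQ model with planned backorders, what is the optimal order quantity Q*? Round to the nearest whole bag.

1,409 bags

Q* = √(2DS/H) · √((H + b)/b)
   = √(2 × 33,960 × 446 / 19.1) · √((19.1 + 76) / 76)
   = 1,259.359 × 1.1186 ≈ 1,408.75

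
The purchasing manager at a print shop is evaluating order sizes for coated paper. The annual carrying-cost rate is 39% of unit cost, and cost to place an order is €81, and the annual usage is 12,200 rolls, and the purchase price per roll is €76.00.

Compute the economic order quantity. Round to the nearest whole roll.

258 rolls

Holding cost per roll per year: H = 39% × €76 = €29.6400
EOQ = √(2DS/H) = √(2 × 12,200 × 81 / 29.64)
    = √(66,680.16) ≈ 258.23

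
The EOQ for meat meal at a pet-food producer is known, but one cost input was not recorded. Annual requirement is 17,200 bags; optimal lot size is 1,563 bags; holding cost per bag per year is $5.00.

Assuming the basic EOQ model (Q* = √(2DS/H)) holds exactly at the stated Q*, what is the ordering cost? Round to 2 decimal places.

$355.08

EOQ relation: Q² = 2DS/H, so rearrange for the unknown.
S = Q²H / (2D) = 1,563² × 5 / (2 × 17,200) = 355.0827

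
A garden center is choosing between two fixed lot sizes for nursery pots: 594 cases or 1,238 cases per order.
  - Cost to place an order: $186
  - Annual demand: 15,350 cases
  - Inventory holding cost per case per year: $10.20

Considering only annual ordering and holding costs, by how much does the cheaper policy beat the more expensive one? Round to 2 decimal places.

TC(Q) = (D/Q)S + (Q/2)H
TC(594) = (15,350/594)×186 + (594/2)×10.2 = $7,835.97
TC(1,238) = (15,350/1,238)×186 + (1,238/2)×10.2 = $8,620.02
|ΔTC| = |$7,835.97 − $8,620.02| = $784.05

$784.05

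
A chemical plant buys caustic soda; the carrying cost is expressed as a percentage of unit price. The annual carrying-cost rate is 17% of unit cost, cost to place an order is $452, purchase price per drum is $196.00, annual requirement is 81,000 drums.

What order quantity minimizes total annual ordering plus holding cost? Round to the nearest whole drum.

H = i·C = 0.17 × $196 = $33.3200 per drum-year
Optimal lot size Q* = (2 × 81,000 × $452 / $33.32)^½ ≈ 1,482.43

1,482 drums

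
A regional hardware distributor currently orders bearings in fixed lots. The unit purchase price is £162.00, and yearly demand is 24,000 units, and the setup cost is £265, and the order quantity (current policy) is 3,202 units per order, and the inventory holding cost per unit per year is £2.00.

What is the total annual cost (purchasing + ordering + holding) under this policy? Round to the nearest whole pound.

£3,893,188

Orders/yr = 24,000/3,202 = 7.495; ordering cost = 7.495 × £265 = £1,986.26
Average inventory = 3,202/2 = 1601; holding cost = 1601 × £2 = £3,202.00
Purchase cost = D·C = 24,000 × 162 = £3,888,000.00
Total = £1,986.26 + £3,202.00 + £3,888,000.00 = £3,893,188.26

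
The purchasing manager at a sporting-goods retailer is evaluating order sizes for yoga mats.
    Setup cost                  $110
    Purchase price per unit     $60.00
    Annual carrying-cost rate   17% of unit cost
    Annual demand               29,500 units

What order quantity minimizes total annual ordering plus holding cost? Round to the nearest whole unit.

H = i·C = 0.17 × $60 = $10.2000 per unit-year
Q* = √(2·D·S / H) = √(2·29,500·110 / 10.2) = √636,274.5 ≈ 797.67

798 units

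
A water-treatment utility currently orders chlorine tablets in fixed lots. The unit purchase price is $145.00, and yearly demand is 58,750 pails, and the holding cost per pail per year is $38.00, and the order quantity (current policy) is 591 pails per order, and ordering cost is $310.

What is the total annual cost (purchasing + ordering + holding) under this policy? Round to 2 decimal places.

$8,560,795.41

Orders/yr = 58,750/591 = 99.408; ordering cost = 99.408 × $310 = $30,816.41
Average inventory = 591/2 = 295.5; holding cost = 295.5 × $38 = $11,229.00
Purchase cost = D·C = 58,750 × 145 = $8,518,750.00
Total = $30,816.41 + $11,229.00 + $8,518,750.00 = $8,560,795.41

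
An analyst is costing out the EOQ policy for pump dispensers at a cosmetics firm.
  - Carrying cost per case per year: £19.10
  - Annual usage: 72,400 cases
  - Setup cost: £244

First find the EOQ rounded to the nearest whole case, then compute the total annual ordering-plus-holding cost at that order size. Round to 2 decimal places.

Q* = √(2·D·S / H) = √(2·72,400·244 / 19.1) = √1,849,801.0 ≈ 1,360.07 → Q = 1,360 cases
Orders/yr = 72,400/1,360 = 53.235; ordering cost = 53.235 × £244 = £12,989.41
Average inventory = 1,360/2 = 680; holding cost = 680 × £19.1 = £12,988.00
Total = £12,989.41 + £12,988.00 = £25,977.41

£25,977.41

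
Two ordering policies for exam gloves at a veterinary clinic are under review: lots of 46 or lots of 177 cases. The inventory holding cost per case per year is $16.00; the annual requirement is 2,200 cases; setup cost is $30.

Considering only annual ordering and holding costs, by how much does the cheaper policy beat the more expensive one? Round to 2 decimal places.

TC(Q) = (D/Q)S + (Q/2)H
TC(46) = (2,200/46)×30 + (46/2)×16 = $1,802.78
TC(177) = (2,200/177)×30 + (177/2)×16 = $1,788.88
Lots of 177 are cheaper by $13.90.

$13.90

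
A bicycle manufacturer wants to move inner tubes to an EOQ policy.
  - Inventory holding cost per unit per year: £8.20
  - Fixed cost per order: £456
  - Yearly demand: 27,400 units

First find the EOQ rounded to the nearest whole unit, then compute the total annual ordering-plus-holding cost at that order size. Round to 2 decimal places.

2DS/H = 2·27,400·456/8.2 = 3,047,414.63
EOQ = √3,047,414.63 ≈ 1,745.68 → Q = 1,746 units
Ordering: D/Q × S = 27,400/1,746 × £456 = £7,156.01
Holding:  Q/2 × H = 1,746/2 × £8.2 = £7,158.60
Total = £7,156.01 + £7,158.60 = £14,314.61

£14,314.61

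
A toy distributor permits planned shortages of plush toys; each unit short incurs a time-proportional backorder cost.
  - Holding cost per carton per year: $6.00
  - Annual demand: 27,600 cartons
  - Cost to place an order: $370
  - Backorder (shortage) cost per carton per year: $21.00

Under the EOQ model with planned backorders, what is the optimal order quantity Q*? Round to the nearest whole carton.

Basic EOQ = √(2·27,600·370/6) = 1,844.993
Backorder adjustment √((H+b)/b) = √((6+21)/21) = 1.1339
Q* = 1,844.993 × 1.1339 ≈ 2,092.03

2,092 cartons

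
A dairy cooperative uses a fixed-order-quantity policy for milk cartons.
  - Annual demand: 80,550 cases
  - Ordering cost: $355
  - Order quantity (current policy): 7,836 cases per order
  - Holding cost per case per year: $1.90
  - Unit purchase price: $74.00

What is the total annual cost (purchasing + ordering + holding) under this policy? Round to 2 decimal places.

Ordering: D/Q × S = 80,550/7,836 × $355 = $3,649.22
Holding:  Q/2 × H = 7,836/2 × $1.9 = $7,444.20
Purchase cost = D·C = 80,550 × 74 = $5,960,700.00
Total = $3,649.22 + $7,444.20 + $5,960,700.00 = $5,971,793.42

$5,971,793.42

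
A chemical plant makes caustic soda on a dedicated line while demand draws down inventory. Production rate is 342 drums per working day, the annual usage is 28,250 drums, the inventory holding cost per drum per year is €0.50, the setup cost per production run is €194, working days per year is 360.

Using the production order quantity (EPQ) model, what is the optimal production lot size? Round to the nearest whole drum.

5,334 drums

Daily demand d = 28,250/360 = 78.472; p = 342; 1 − d/p = 0.77055
EPQ = √(2DS / (H(1 − d/p)))
    = √(2 × 28,250 × 194 / (0.5 × 0.77055)) ≈ 5,333.84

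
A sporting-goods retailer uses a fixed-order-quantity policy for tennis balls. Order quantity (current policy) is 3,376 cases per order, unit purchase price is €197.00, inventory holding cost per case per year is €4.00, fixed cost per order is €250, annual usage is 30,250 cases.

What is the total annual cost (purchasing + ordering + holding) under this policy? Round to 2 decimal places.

€5,968,242.08

Ordering: D/Q × S = 30,250/3,376 × €250 = €2,240.08
Holding:  Q/2 × H = 3,376/2 × €4 = €6,752.00
Purchase cost = D·C = 30,250 × 197 = €5,959,250.00
Total = €2,240.08 + €6,752.00 + €5,959,250.00 = €5,968,242.08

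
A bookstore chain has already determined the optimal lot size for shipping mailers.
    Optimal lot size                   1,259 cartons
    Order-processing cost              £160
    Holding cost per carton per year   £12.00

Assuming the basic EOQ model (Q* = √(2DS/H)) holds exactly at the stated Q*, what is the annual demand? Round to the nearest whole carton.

59,441 cartons per year

EOQ relation: Q² = 2DS/H, so rearrange for the unknown.
D = Q²H / (2S) = 1,259² × 12 / (2 × 160) = 59,440.54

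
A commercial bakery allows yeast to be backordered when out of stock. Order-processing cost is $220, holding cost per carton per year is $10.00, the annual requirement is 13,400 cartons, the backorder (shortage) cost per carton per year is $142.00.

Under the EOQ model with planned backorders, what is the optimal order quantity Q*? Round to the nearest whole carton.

794 cartons

Basic EOQ = √(2·13,400·220/10) = 767.854
Backorder adjustment √((H+b)/b) = √((10+142)/142) = 1.0346
Q* = 767.854 × 1.0346 ≈ 794.43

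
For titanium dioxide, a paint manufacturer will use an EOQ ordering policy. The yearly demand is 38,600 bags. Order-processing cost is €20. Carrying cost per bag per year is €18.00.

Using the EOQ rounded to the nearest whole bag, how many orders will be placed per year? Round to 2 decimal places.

EOQ = √(2DS/H) = √(2 × 38,600 × 20 / 18)
    = √(85,777.78) ≈ 292.88 → Q = 293
N = D/Q = 38,600/293 ≈ 131.741 orders/yr

131.74 orders per year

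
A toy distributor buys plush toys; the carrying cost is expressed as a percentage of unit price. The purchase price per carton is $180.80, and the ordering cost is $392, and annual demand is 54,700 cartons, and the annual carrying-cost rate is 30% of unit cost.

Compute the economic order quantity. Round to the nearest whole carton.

Carrying cost H = $180.8 × 30% = $54.2400/carton/yr
2DS/H = 2·54,700·392/54.24 = 790,648.97
EOQ = √790,648.97 ≈ 889.18

889 cartons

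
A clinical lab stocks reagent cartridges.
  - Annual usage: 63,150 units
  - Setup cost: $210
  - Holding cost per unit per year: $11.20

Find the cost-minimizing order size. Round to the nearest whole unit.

1,539 units

Optimal lot size Q* = (2 × 63,150 × $210 / $11.2)^½ ≈ 1,538.87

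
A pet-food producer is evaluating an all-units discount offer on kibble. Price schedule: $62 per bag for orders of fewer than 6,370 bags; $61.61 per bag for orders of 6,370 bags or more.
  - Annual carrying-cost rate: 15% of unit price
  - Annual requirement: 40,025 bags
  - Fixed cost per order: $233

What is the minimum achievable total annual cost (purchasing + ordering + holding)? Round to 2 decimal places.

H₁ = 15%×$62 = $9.3000;  H₂ = 15%×$61.61 = $9.2415
EOQ₁ = √(2×40,025×233/9.3000) = 1,416.18  (< 6,370, feasible at tier 1)
EOQ₂ = √(2×40,025×233/9.2415) = 1,420.65  (< 6,370 → use Q = 6,370 at tier-2 price)
TC(tier 1 (EOQ₁), Q≈1,416.2) = $2,494,720.43
TC(tier 2, Q≈6,370.0) = $2,496,838.45
Minimum at tier 1 (EOQ₁): $2,494,720.43

$2,494,720.43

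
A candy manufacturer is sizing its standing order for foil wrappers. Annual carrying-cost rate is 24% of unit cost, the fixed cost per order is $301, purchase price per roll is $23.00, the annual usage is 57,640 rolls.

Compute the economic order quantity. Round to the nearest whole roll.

2,507 rolls

Holding cost per roll per year: H = 24% × $23 = $5.5200
Q* = √(2·D·S / H) = √(2·57,640·301 / 5.52) = √6,286,101.4 ≈ 2,507.21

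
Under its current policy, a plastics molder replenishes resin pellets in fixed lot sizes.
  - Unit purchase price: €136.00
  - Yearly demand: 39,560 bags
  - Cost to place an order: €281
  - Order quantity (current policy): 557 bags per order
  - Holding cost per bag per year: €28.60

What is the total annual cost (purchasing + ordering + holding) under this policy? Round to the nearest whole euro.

€5,408,083

Ordering: D/Q × S = 39,560/557 × €281 = €19,957.56
Holding:  Q/2 × H = 557/2 × €28.6 = €7,965.10
Purchase cost = D·C = 39,560 × 136 = €5,380,160.00
Total = €19,957.56 + €7,965.10 + €5,380,160.00 = €5,408,082.66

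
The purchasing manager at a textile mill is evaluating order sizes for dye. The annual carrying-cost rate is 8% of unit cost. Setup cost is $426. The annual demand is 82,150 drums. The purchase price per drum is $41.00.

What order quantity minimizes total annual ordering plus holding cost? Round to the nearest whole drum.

H = i·C = 0.08 × $41 = $3.2800 per drum-year
Q* = √(2·D·S / H) = √(2·82,150·426 / 3.28) = √21,338,963.4 ≈ 4,619.41

4,619 drums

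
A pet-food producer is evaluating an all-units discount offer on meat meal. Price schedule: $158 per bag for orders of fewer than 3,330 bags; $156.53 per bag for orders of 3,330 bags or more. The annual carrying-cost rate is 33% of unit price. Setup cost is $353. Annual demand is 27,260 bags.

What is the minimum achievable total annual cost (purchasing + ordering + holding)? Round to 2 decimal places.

H₁ = 33%×$158 = $52.1400;  H₂ = 33%×$156.53 = $51.6549
EOQ₁ = √(2×27,260×353/52.1400) = 607.55  (< 3,330, feasible at tier 1)
EOQ₂ = √(2×27,260×353/51.6549) = 610.39  (< 3,330 → use Q = 3,330 at tier-2 price)
TC(tier 1 (EOQ₁), Q≈607.5) = $4,338,757.49
TC(tier 2, Q≈3,330.0) = $4,355,902.93
Minimum at tier 1 (EOQ₁): $4,338,757.49

$4,338,757.49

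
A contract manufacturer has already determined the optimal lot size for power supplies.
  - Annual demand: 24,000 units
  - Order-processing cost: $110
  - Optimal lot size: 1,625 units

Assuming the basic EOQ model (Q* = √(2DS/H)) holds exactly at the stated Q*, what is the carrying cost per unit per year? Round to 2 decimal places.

Since Q* = (2DS/H)^½, squaring gives Q*²·H = 2DS.
H = 2DS / Q² = 2 × 24,000 × 110 / 1,625² = 1.9995

$2.00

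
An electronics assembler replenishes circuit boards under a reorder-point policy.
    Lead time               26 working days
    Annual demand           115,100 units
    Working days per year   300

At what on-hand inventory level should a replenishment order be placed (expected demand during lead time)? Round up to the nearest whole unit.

9,976 units

Daily demand d = 115,100 / 300 = 383.667 units/day
Demand during lead time = 383.667 × 26 = 9,975.33
Reorder point = 9,975.33 → round up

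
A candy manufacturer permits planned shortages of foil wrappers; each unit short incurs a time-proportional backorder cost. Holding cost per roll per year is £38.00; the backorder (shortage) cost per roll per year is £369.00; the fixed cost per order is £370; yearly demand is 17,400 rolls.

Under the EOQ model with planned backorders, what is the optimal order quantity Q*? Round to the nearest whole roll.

Q* = √(2DS/H) · √((H + b)/b)
   = √(2 × 17,400 × 370 / 38) · √((38 + 369) / 369)
   = 582.101 × 1.0502 ≈ 611.34

611 rolls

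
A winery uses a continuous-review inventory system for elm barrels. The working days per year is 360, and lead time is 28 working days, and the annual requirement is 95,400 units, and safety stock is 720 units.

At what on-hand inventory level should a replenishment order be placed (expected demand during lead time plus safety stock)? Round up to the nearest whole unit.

Daily demand d = 95,400 / 360 = 265.000 units/day
Demand during lead time = 265.000 × 28 = 7,420.00
Reorder point = 7,420.00 + 720 = 8,140.00 → round up

8,140 units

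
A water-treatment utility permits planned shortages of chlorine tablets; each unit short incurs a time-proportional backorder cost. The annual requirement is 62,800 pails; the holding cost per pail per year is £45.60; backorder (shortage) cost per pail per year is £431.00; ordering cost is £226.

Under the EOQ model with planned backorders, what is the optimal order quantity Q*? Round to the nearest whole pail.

Basic EOQ = √(2·62,800·226/45.6) = 788.981
Backorder adjustment √((H+b)/b) = √((45.6+431)/431) = 1.0516
Q* = 788.981 × 1.0516 ≈ 829.67

830 pails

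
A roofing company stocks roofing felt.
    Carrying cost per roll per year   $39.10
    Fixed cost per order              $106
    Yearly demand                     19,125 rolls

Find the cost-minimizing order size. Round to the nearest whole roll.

EOQ = √(2DS/H) = √(2 × 19,125 × 106 / 39.1)
    = √(103,695.65) ≈ 322.02

322 rolls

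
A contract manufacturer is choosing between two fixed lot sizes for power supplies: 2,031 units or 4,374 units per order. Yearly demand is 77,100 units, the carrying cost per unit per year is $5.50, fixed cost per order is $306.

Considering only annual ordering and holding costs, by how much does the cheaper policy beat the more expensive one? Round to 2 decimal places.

Annual cost at Q: ordering D·S/Q plus holding Q·H/2.
TC(2,031) = (77,100/2,031)×306 + (2,031/2)×5.5 = $17,201.50
TC(4,374) = (77,100/4,374)×306 + (4,374/2)×5.5 = $17,422.33
Cheaper: Q = 2,031.  Difference = $220.83

$220.83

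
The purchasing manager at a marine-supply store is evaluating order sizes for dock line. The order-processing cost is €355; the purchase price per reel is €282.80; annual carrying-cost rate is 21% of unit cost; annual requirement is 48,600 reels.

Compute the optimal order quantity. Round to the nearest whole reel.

Carrying cost H = €282.8 × 21% = €59.3880/reel/yr
Optimal lot size Q* = (2 × 48,600 × €355 / €59.388)^½ ≈ 762.25

762 reels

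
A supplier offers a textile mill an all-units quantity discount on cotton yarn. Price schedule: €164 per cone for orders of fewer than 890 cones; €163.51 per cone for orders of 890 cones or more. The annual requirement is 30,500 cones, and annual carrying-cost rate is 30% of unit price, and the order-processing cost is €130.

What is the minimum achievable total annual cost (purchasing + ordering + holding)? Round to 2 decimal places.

H₁ = 30%×€164 = €49.2000;  H₂ = 30%×€163.51 = €49.0530
EOQ₁ = √(2×30,500×130/49.2000) = 401.47  (< 890, feasible at tier 1)
EOQ₂ = √(2×30,500×130/49.0530) = 402.07  (< 890 → use Q = 890 at tier-2 price)
TC(tier 1 (EOQ₁), Q≈401.5) = €5,021,752.37
TC(tier 2, Q≈890.0) = €5,013,338.64
Minimum at tier 2: €5,013,338.64

€5,013,338.64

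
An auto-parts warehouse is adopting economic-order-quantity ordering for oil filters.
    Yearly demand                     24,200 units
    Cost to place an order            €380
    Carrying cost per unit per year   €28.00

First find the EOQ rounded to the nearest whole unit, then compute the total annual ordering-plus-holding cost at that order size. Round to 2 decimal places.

€22,693.09

2DS/H = 2·24,200·380/28 = 656,857.14
EOQ = √656,857.14 ≈ 810.47 → Q = 810 units
Ordering: D/Q × S = 24,200/810 × €380 = €11,353.09
Holding:  Q/2 × H = 810/2 × €28 = €11,340.00
Total = €11,353.09 + €11,340.00 = €22,693.09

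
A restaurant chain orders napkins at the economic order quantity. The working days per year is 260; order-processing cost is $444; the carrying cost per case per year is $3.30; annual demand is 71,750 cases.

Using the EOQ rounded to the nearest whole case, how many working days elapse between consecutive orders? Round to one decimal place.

15.9 days

Q* = √(2·D·S / H) = √(2·71,750·444 / 3.3) = √19,307,272.7 ≈ 4,394.00 → Q = 4,394 cases
Cycle time = (working days × Q)/D = (260 × 4,394) / 71,750 = 15.923 days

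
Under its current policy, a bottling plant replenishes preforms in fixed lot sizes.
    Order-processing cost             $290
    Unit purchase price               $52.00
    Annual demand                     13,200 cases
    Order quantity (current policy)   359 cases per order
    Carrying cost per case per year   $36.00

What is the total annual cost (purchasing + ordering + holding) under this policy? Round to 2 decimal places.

$703,524.95

Orders/yr = 13,200/359 = 36.769; ordering cost = 36.769 × $290 = $10,662.95
Average inventory = 359/2 = 179.5; holding cost = 179.5 × $36 = $6,462.00
Purchase cost = D·C = 13,200 × 52 = $686,400.00
Total = $10,662.95 + $6,462.00 + $686,400.00 = $703,524.95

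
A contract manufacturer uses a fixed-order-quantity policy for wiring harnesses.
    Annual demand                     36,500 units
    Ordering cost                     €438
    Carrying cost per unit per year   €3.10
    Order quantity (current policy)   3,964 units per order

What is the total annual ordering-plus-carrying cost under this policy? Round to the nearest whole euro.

€10,177

Orders/yr = 36,500/3,964 = 9.208; ordering cost = 9.208 × €438 = €4,033.05
Average inventory = 3,964/2 = 1982; holding cost = 1982 × €3.1 = €6,144.20
Total = €4,033.05 + €6,144.20 = €10,177.25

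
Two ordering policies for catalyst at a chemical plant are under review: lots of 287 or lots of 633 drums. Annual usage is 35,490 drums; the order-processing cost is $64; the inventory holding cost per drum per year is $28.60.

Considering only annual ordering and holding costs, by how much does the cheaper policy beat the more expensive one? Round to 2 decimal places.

$621.90

Annual cost at Q: ordering D·S/Q plus holding Q·H/2.
TC(287) = (35,490/287)×64 + (287/2)×28.6 = $12,018.25
TC(633) = (35,490/633)×64 + (633/2)×28.6 = $12,640.15
Cheaper: Q = 287.  Difference = $621.90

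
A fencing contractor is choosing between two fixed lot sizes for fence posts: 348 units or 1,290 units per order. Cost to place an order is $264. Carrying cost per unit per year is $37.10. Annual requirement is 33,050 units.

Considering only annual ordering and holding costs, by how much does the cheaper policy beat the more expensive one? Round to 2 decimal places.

$834.59

For each Q, cost = (D/Q)·S + (Q/2)·H.
TC(348) = (33,050/348)×264 + (348/2)×37.1 = $31,527.81
TC(1,290) = (33,050/1,290)×264 + (1,290/2)×37.1 = $30,693.22
Cheaper: Q = 1,290.  Difference = $834.59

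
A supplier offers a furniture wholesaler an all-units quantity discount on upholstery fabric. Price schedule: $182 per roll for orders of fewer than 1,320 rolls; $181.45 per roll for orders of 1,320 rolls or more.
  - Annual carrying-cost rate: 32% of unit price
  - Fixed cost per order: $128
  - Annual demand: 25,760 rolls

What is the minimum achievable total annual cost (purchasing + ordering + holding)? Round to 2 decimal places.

$4,707,917.63

H₁ = 32%×$182 = $58.2400;  H₂ = 32%×$181.45 = $58.0640
EOQ₁ = √(2×25,760×128/58.2400) = 336.50  (< 1,320, feasible at tier 1)
EOQ₂ = √(2×25,760×128/58.0640) = 337.01  (< 1,320 → use Q = 1,320 at tier-2 price)
TC(tier 1 (EOQ₁), Q≈336.5) = $4,707,917.63
TC(tier 2, Q≈1,320.0) = $4,714,972.18
Minimum at tier 1 (EOQ₁): $4,707,917.63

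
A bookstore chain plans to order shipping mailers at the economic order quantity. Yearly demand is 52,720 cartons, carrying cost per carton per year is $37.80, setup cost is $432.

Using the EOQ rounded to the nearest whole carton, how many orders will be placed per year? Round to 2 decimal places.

EOQ = √(2DS/H) = √(2 × 52,720 × 432 / 37.8)
    = √(1,205,028.57) ≈ 1,097.74 → Q = 1,098
Orders per year = D/Q = 52,720 / 1,098 = 48.015

48.01 orders per year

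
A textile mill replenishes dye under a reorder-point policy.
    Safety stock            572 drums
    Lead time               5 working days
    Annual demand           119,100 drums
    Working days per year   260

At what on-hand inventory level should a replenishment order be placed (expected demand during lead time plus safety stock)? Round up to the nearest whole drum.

Daily demand d = 119,100 / 260 = 458.077 drums/day
Demand during lead time = 458.077 × 5 = 2,290.38
Reorder point = 2,290.38 + 572 = 2,862.38 → round up

2,863 drums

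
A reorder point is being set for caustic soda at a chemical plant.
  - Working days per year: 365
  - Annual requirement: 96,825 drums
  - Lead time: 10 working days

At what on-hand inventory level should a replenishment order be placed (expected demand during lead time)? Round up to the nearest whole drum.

Daily demand d = 96,825 / 365 = 265.274 drums/day
Demand during lead time = 265.274 × 10 = 2,652.74
Reorder point = 2,652.74 → round up

2,653 drums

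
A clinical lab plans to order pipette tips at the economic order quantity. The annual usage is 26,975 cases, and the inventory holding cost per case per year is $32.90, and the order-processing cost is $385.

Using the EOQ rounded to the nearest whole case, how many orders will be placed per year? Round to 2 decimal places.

Q* = √(2·D·S / H) = √(2·26,975·385 / 32.9) = √631,329.8 ≈ 794.56 → Q = 795
Orders per year = D/Q = 26,975 / 795 = 33.931

33.93 orders per year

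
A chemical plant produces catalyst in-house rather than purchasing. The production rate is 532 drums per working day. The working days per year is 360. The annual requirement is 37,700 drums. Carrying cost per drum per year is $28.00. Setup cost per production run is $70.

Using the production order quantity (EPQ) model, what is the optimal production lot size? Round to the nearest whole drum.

d = 37,700/360 = 104.7222 drums/day;  effective holding cost H(1 − d/p) = 28·(1 − 104.7222/532) = 22.48830
Q* = √(2DS / H_eff) = √(2·37,700·70 / 22.48830) ≈ 484.46

484 drums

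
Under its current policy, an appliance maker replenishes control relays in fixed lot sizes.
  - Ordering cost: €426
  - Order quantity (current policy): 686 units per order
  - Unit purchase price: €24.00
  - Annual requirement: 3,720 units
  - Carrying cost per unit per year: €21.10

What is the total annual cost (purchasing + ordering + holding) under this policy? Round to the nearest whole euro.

€98,827

Orders/yr = 3,720/686 = 5.423; ordering cost = 5.423 × €426 = €2,310.09
Average inventory = 686/2 = 343; holding cost = 343 × €21.1 = €7,237.30
Purchase cost = D·C = 3,720 × 24 = €89,280.00
Total = €2,310.09 + €7,237.30 + €89,280.00 = €98,827.39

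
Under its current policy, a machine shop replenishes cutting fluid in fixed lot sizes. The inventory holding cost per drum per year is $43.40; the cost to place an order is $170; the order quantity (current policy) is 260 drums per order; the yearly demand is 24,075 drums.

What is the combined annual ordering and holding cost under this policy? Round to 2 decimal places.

$21,383.35

Annual ordering cost = (D/Q)·S = (24,075/260) × 170 = $15,741.35
Annual holding cost  = (Q/2)·H = (260/2) × 43.4 = $5,642.00
Total = $15,741.35 + $5,642.00 = $21,383.35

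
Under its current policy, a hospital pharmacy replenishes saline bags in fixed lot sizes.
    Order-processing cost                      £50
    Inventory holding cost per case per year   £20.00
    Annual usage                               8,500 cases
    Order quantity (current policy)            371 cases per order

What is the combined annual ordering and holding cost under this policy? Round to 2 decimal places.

Orders/yr = 8,500/371 = 22.911; ordering cost = 22.911 × £50 = £1,145.55
Average inventory = 371/2 = 185.5; holding cost = 185.5 × £20 = £3,710.00
Total = £1,145.55 + £3,710.00 = £4,855.55

£4,855.55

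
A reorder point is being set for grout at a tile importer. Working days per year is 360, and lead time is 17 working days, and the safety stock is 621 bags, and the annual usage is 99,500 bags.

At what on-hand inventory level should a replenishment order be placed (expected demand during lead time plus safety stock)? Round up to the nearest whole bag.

Daily demand d = 99,500 / 360 = 276.389 bags/day
Demand during lead time = 276.389 × 17 = 4,698.61
Reorder point = 4,698.61 + 621 = 5,319.61 → round up

5,320 bags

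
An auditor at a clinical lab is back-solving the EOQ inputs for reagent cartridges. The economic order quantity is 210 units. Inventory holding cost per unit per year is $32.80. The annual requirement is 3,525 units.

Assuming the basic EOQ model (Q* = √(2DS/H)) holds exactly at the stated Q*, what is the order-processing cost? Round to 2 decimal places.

$205.17

EOQ relation: Q² = 2DS/H, so rearrange for the unknown.
S = Q²H / (2D) = 210² × 32.8 / (2 × 3,525) = 205.1745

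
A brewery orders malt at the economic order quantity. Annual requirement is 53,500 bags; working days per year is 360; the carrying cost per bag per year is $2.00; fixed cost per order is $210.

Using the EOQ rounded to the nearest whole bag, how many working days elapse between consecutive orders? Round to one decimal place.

22.6 days

Q* = √(2·D·S / H) = √(2·53,500·210 / 2) = √11,235,000.0 ≈ 3,351.87 → Q = 3,352 bags
Cycle time = (working days × Q)/D = (360 × 3,352) / 53,500 = 22.556 days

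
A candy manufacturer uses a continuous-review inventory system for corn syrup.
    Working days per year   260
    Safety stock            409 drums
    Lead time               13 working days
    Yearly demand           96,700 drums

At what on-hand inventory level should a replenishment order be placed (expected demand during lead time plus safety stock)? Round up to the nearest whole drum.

5,244 drums

Daily demand d = 96,700 / 260 = 371.923 drums/day
Demand during lead time = 371.923 × 13 = 4,835.00
Reorder point = 4,835.00 + 409 = 5,244.00 → round up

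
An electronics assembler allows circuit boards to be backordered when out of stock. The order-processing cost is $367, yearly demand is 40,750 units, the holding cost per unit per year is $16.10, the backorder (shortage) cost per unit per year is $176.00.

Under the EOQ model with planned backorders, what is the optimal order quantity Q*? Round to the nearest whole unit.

Q* = √(2DS/H) · √((H + b)/b)
   = √(2 × 40,750 × 367 / 16.1) · √((16.1 + 176) / 176)
   = 1,363.010 × 1.0447 ≈ 1,423.99

1,424 units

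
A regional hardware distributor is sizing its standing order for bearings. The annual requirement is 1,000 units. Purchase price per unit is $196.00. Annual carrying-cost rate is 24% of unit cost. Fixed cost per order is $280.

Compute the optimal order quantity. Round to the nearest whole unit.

109 units

Holding cost per unit per year: H = 24% × $196 = $47.0400
2DS/H = 2·1,000·280/47.04 = 11,904.76
EOQ = √11,904.76 ≈ 109.11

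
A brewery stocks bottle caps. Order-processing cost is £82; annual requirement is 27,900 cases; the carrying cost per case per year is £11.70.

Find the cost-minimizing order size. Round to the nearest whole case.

Optimal lot size Q* = (2 × 27,900 × £82 / £11.7)^½ ≈ 625.36

625 cases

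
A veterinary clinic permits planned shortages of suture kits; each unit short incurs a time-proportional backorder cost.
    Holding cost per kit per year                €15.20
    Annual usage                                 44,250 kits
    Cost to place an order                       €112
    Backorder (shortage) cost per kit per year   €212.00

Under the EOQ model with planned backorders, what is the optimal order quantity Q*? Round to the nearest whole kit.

836 kits

Basic EOQ = √(2·44,250·112/15.2) = 807.530
Backorder adjustment √((H+b)/b) = √((15.2+212)/212) = 1.0352
Q* = 807.530 × 1.0352 ≈ 835.98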